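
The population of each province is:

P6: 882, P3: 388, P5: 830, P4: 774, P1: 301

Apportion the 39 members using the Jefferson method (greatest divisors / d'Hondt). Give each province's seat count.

P6: 11, P3: 5, P5: 10, P4: 10, P1: 3

Standard divisor 3175/39 ≈ 81.41; standard quotas: P6 10.834, P3 4.766, P5 10.195, P4 9.507, P1 3.697.
Rounding down gives 10, 4, 10, 9, 3 = 36 seats, so the divisor must be adjusted.
With modified divisor 76: modified quotas P6 11.605, P3 5.105, P5 10.921, P4 10.184, P1 3.961.
Rounding down: P6 11, P3 5, P5 10, P4 10, P1 3 (total 39).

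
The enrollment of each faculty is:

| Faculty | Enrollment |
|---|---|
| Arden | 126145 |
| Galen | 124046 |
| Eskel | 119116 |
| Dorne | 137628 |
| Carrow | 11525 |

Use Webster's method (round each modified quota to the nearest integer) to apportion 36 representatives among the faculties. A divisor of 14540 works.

With modified divisor 14540: modified quotas Arden 8.676, Galen 8.531, Eskel 8.192, Dorne 9.465, Carrow 0.793.
Rounding to the nearest integer: Arden 9, Galen 9, Eskel 8, Dorne 9, Carrow 1 (total 36).

Arden 9, Galen 9, Eskel 8, Dorne 9, Carrow 1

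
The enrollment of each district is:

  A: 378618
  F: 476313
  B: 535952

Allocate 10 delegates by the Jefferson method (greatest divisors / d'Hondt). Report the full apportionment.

Standard divisor 1390883/10 ≈ 139088.3; standard quotas: A 2.722, F 3.425, B 3.853.
Rounding down gives 2, 3, 3 = 8 seats, so the divisor must be adjusted.
With modified divisor 122600: modified quotas A 3.088, F 3.885, B 4.372.
Rounding down: A 3, F 3, B 4 (total 10).

A 3; F 3; B 4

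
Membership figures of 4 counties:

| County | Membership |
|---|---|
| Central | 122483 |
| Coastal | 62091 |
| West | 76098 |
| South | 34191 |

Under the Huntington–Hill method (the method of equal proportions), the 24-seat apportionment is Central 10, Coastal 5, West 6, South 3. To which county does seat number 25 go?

Priority for the next seat is population ÷ (√(s·(s+1))).
Priorities: Central 11678.296, Coastal 11336.214, West 11742.176, South 9870.092.
Highest priority: West.

West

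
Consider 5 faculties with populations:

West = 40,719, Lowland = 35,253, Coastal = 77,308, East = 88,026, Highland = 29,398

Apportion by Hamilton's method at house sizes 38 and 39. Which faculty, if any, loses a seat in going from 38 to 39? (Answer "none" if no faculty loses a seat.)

none

At 38 seats: West 6, Lowland 5, Coastal 11, East 12, Highland 4.
At 39 seats: West 6, Lowland 5, Coastal 11, East 13, Highland 4.
No faculty's allocation decreased.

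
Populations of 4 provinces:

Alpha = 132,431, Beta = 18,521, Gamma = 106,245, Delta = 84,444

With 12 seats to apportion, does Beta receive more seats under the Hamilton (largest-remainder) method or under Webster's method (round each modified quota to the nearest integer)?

Webster

Hamilton: Alpha 5, Beta 0, Gamma 4, Delta 3.
Webster: Alpha 4, Beta 1, Gamma 4, Delta 3.
Beta gets 0 under Hamilton and 1 under Webster.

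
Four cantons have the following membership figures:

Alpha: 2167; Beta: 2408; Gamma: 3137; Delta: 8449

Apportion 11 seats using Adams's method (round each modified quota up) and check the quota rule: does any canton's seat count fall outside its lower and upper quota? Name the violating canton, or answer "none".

none

Standard quotas: Alpha 1.475, Beta 1.639, Gamma 2.135, Delta 5.751.
Adams allocation: Alpha 2, Beta 2, Gamma 2, Delta 5.
Every allocation lies between the lower and upper quota.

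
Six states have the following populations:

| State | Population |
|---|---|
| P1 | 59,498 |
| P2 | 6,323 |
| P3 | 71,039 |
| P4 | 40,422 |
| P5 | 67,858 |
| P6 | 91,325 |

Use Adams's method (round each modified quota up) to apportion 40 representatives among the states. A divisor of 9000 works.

P1: 7, P2: 1, P3: 8, P4: 5, P5: 8, P6: 11

With modified divisor 9000: modified quotas P1 6.611, P2 0.703, P3 7.893, P4 4.491, P5 7.540, P6 10.147.
Rounding up: P1 7, P2 1, P3 8, P4 5, P5 8, P6 11 (total 40).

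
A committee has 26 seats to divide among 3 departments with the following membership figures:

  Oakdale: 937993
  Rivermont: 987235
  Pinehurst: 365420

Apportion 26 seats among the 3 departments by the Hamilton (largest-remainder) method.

Oakdale: 11; Rivermont: 11; Pinehurst: 4

Total 2290648; standard divisor 2290648/26 ≈ 88101.846.
Standard quotas: Oakdale 10.6467, Rivermont 11.2056, Pinehurst 4.1477.
Lower quotas: Oakdale 10, Rivermont 11, Pinehurst 4 (sum 25, leaving 1 seat).
Remainders in descending order: Oakdale 0.6467, Rivermont 0.2056, Pinehurst 0.1477.
The surplus seat goes to Oakdale.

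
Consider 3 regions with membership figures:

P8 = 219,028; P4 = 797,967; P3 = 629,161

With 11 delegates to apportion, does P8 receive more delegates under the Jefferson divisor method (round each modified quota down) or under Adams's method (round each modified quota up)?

Jefferson: P8 1, P4 6, P3 4.
Adams: P8 2, P4 5, P3 4.
P8 gets 1 under Jefferson and 2 under Adams.

Adams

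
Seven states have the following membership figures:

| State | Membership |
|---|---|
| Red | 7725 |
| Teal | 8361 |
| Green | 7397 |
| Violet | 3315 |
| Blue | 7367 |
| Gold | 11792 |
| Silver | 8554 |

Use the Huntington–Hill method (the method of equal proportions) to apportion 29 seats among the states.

Red: 4, Teal: 4, Green: 4, Violet: 2, Blue: 4, Gold: 6, Silver: 5

With divisor 1891: modified quotas Red 4.085, Teal 4.421, Green 3.912, Violet 1.753, Blue 3.896, Gold 6.236, Silver 4.524.
Geometric-mean thresholds: Red √(4·5)=4.472, Teal √(4·5)=4.472, Green √(3·4)=3.464, Violet √(1·2)=1.414, Blue √(3·4)=3.464, Gold √(6·7)=6.481, Silver √(4·5)=4.472.
Each quota rounded against its threshold gives Red 4, Teal 4, Green 4, Violet 2, Blue 4, Gold 6, Silver 5 (total 29).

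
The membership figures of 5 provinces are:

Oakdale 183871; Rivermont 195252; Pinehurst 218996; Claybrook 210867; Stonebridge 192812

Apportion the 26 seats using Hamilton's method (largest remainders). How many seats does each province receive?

The standard divisor is 1001798/26 ≈ 38530.692.
Standard quotas: Oakdale 4.7721, Rivermont 5.0674, Pinehurst 5.6837, Claybrook 5.4727, Stonebridge 5.0041.
Lower quotas: Oakdale 4, Rivermont 5, Pinehurst 5, Claybrook 5, Stonebridge 5 (sum 24, leaving 2 seats).
Remainders in descending order: Oakdale 0.7721, Pinehurst 0.6837, Claybrook 0.4727, Rivermont 0.0674, Stonebridge 0.0041.
Largest remainders: Oakdale, Pinehurst receive the extra seats.

Oakdale 5, Rivermont 5, Pinehurst 6, Claybrook 5, Stonebridge 5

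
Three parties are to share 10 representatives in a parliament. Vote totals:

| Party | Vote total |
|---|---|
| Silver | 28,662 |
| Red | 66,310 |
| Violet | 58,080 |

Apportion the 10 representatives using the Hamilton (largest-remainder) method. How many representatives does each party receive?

Silver 2, Red 4, Violet 4

Total 153052; standard divisor 153052/10 ≈ 15305.2.
Standard quotas: Silver 1.8727, Red 4.3325, Violet 3.7948.
Lower quotas: Silver 1, Red 4, Violet 3 (sum 8, leaving 2 seats).
Remainders in descending order: Silver 0.8727, Violet 0.7948, Red 0.3325.
Largest remainders: Silver, Violet receive the extra seats.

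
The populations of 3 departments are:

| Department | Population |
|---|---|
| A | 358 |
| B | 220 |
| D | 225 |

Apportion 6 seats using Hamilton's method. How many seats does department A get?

3

Total 803; standard divisor 803/6 ≈ 133.833.
Standard quotas: A 2.675, B 1.644, D 1.681.
Lower quotas: A 2, B 1, D 1 (sum 4, leaving 2 seats).
Remainders in descending order: D 0.681, A 0.675, B 0.644.
Largest remainders: D, A receive the extra seats.
A receives 3.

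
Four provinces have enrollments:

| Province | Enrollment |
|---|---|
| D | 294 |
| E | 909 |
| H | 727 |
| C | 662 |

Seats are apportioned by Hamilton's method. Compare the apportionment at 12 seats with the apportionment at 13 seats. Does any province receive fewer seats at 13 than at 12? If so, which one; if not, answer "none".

none

At 12 seats: D 1, E 4, H 4, C 3.
At 13 seats: D 1, E 5, H 4, C 3.
No province's allocation decreased.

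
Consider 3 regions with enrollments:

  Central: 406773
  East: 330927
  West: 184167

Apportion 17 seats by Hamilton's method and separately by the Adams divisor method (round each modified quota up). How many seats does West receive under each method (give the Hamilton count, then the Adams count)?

Hamilton: Central 8, East 6, West 3.
Adams: Central 7, East 6, West 4.
West gets 3 under Hamilton and 4 under Adams.

3 and 4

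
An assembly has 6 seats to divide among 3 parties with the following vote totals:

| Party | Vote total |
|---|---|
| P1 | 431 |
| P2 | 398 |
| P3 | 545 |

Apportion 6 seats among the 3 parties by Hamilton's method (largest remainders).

P1=2, P2=2, P3=2

The standard divisor is 1374/6 = 229.
Standard quotas: P1 1.882, P2 1.738, P3 2.380.
Lower quotas: P1 1, P2 1, P3 2 (sum 4, leaving 2 seats).
Remainders in descending order: P1 0.882, P2 0.738, P3 0.380.
Largest remainders: P1, P2 receive the extra seats.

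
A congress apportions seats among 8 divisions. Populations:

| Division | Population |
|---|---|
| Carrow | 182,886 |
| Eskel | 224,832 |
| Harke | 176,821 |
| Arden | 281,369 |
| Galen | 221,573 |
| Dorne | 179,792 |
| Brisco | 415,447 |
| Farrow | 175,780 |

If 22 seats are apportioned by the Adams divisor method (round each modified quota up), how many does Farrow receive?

Standard divisor 1858500/22 ≈ 84477.273; standard quotas: Carrow 2.165, Eskel 2.661, Harke 2.093, Arden 3.331, Galen 2.623, Dorne 2.128, Brisco 4.918, Farrow 2.081.
Rounding up gives 3, 3, 3, 4, 3, 3, 5, 3 = 27 seats, so the divisor must be adjusted.
With modified divisor 98800: modified quotas Carrow 1.851, Eskel 2.276, Harke 1.790, Arden 2.848, Galen 2.243, Dorne 1.820, Brisco 4.205, Farrow 1.779.
Rounding up: Carrow 2, Eskel 3, Harke 2, Arden 3, Galen 3, Dorne 2, Brisco 5, Farrow 2 (total 22).
Farrow receives 2.

2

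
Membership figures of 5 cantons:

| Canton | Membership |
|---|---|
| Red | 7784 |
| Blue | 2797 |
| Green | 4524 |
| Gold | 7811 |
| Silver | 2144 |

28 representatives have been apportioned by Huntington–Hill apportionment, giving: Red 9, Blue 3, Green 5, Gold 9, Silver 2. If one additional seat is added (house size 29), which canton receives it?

Priority for the next seat is population ÷ (√(s·(s+1))).
Priorities: Red 820.506, Blue 807.424, Green 825.966, Gold 823.352, Silver 875.284.
Highest priority: Silver.

Silver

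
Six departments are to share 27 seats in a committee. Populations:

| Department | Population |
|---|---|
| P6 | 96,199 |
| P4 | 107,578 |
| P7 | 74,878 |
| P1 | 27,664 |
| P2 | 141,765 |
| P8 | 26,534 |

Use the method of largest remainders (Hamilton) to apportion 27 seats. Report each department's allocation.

The standard divisor is 474618/27 ≈ 17578.444.
Standard quotas: P6 5.4726, P4 6.1199, P7 4.2596, P1 1.5737, P2 8.0647, P8 1.5095.
Lower quotas: P6 5, P4 6, P7 4, P1 1, P2 8, P8 1 (sum 25, leaving 2 seats).
Remainders in descending order: P1 0.5737, P8 0.5095, P6 0.4726, P7 0.2596, P4 0.1199, P2 0.0647.
Largest remainders: P1, P8 receive the extra seats.

P6 5, P4 6, P7 4, P1 2, P2 8, P8 2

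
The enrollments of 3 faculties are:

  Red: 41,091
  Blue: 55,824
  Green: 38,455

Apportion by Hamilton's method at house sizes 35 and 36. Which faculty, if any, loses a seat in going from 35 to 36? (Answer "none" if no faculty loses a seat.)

none

At 35 seats: Red 11, Blue 14, Green 10.
At 36 seats: Red 11, Blue 15, Green 10.
No faculty's allocation decreased.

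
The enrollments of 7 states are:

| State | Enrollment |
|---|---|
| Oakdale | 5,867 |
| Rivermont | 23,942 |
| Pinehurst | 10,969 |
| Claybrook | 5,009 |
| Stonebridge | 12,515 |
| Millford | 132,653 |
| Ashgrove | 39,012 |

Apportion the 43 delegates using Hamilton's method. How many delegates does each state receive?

Oakdale 1, Rivermont 5, Pinehurst 2, Claybrook 1, Stonebridge 2, Millford 25, Ashgrove 7

Total 229967; standard divisor 229967/43 ≈ 5348.07.
Standard quotas: Oakdale 1.0970, Rivermont 4.4768, Pinehurst 2.0510, Claybrook 0.9366, Stonebridge 2.3401, Millford 24.8039, Ashgrove 7.2946.
Lower quotas: Oakdale 1, Rivermont 4, Pinehurst 2, Claybrook 0, Stonebridge 2, Millford 24, Ashgrove 7 (sum 40, leaving 3 seats).
Remainders in descending order: Claybrook 0.9366, Millford 0.8039, Rivermont 0.4768, Stonebridge 0.3401, Ashgrove 0.2946, Oakdale 0.0970, Pinehurst 0.0510.
Largest remainders: Claybrook, Millford, Rivermont receive the extra seats.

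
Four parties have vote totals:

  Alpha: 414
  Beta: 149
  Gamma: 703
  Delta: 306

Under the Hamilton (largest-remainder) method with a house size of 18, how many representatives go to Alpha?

5

Standard divisor: 1572 ÷ 18 ≈ 87.333.
Standard quotas: Alpha 4.740, Beta 1.706, Gamma 8.050, Delta 3.504.
Lower quotas: Alpha 4, Beta 1, Gamma 8, Delta 3 (sum 16, leaving 2 seats).
Remainders in descending order: Alpha 0.740, Beta 0.706, Delta 0.504, Gamma 0.050.
The surplus seats go to Alpha, Beta.
Alpha receives 5.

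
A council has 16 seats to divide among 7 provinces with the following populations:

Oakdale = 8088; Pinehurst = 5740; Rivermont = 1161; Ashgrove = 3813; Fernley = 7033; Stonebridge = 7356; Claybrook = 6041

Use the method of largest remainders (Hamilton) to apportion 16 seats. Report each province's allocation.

Oakdale 3, Pinehurst 2, Rivermont 1, Ashgrove 2, Fernley 3, Stonebridge 3, Claybrook 2

The standard divisor is 39232/16 = 2452.
Standard quotas: Oakdale 3.2985, Pinehurst 2.3409, Rivermont 0.4735, Ashgrove 1.5551, Fernley 2.8683, Stonebridge 3.0000, Claybrook 2.4637.
Lower quotas: Oakdale 3, Pinehurst 2, Rivermont 0, Ashgrove 1, Fernley 2, Stonebridge 3, Claybrook 2 (sum 13, leaving 3 seats).
Remainders in descending order: Fernley 0.8683, Ashgrove 0.5551, Rivermont 0.4735, Claybrook 0.4637, Pinehurst 0.3409, Oakdale 0.2985, Stonebridge 0.0000.
The surplus seats go to Fernley, Ashgrove, Rivermont.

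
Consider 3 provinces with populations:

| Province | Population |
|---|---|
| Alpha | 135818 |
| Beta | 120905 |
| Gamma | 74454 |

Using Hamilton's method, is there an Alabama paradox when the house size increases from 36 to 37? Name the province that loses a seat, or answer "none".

none

At 36 seats: Alpha 15, Beta 13, Gamma 8.
At 37 seats: Alpha 15, Beta 14, Gamma 8.
No province's allocation decreased.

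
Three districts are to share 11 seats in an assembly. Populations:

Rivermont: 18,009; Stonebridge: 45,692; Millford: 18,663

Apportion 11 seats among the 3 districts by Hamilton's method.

Rivermont=2; Stonebridge=6; Millford=3

Standard divisor: 82364 ÷ 11 ≈ 7487.636.
Standard quotas: Rivermont 2.4052, Stonebridge 6.1023, Millford 2.4925.
Lower quotas: Rivermont 2, Stonebridge 6, Millford 2 (sum 10, leaving 1 seat).
Remainders in descending order: Millford 0.4925, Rivermont 0.4052, Stonebridge 0.1023.
Largest remainder: Millford receives the extra seat.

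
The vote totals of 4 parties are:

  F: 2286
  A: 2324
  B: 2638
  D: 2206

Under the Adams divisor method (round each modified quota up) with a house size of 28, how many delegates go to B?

Standard divisor 9454/28 ≈ 337.643; standard quotas: F 6.770, A 6.883, B 7.813, D 6.534.
Rounding up gives 7, 7, 8, 7 = 29 seats, so the divisor must be adjusted.
With modified divisor 370: modified quotas F 6.178, A 6.281, B 7.130, D 5.962.
Rounding up: F 7, A 7, B 8, D 6 (total 28).
B receives 8.

8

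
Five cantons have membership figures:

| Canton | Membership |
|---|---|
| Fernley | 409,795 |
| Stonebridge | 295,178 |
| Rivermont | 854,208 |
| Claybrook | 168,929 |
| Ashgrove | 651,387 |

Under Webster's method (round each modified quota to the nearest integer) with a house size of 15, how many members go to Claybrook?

Standard divisor 2379497/15 ≈ 158633.133; standard quotas: Fernley 2.583, Stonebridge 1.861, Rivermont 5.385, Claybrook 1.065, Ashgrove 4.106.
Rounding to the nearest integer gives Fernley 3, Stonebridge 2, Rivermont 5, Claybrook 1, Ashgrove 4 — total 15, matching the house size, so no adjustment is needed.
Claybrook receives 1.

1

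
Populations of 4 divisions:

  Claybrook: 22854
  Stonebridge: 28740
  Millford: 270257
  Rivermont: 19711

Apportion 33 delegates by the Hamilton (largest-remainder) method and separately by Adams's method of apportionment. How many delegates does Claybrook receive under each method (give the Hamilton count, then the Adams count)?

Hamilton: Claybrook 2, Stonebridge 3, Millford 26, Rivermont 2.
Adams: Claybrook 3, Stonebridge 3, Millford 25, Rivermont 2.
Claybrook gets 2 under Hamilton and 3 under Adams.

2 and 3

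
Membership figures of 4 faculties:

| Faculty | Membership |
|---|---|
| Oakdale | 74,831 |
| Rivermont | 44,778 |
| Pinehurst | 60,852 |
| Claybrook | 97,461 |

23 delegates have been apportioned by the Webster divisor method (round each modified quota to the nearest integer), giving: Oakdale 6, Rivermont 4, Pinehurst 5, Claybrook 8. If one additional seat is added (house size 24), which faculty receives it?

Priority for the next seat is population ÷ (current seats + 0.5).
Priorities: Oakdale 11512.462, Rivermont 9950.667, Pinehurst 11064.000, Claybrook 11466.000.
Highest priority: Oakdale.

Oakdale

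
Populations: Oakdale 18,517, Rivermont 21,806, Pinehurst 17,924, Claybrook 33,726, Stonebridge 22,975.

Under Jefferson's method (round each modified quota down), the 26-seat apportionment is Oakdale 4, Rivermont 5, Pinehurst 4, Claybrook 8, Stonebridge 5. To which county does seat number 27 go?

Priority for the next seat is population ÷ (current seats + 1).
Priorities: Oakdale 3703.400, Rivermont 3634.333, Pinehurst 3584.800, Claybrook 3747.333, Stonebridge 3829.167.
Highest priority: Stonebridge.

Stonebridge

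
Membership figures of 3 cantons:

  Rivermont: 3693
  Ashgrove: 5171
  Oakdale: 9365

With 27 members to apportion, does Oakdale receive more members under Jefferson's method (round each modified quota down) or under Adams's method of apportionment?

Jefferson: Rivermont 5, Ashgrove 8, Oakdale 14.
Adams: Rivermont 6, Ashgrove 8, Oakdale 13.
Oakdale gets 14 under Jefferson and 13 under Adams.

Jefferson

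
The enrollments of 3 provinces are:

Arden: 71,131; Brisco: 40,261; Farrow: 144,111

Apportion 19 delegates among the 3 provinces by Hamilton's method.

Total 255503; standard divisor 255503/19 ≈ 13447.526.
Standard quotas: Arden 5.2895, Brisco 2.9939, Farrow 10.7165.
Lower quotas: Arden 5, Brisco 2, Farrow 10 (sum 17, leaving 2 seats).
Remainders in descending order: Brisco 0.9939, Farrow 0.7165, Arden 0.2895.
Largest remainders: Brisco, Farrow receive the extra seats.

Arden=5, Brisco=3, Farrow=11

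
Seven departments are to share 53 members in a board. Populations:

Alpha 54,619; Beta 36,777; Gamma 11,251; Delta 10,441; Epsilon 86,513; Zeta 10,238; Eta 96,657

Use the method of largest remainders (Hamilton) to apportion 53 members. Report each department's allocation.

Alpha=9, Beta=6, Gamma=2, Delta=2, Epsilon=15, Zeta=2, Eta=17

The standard divisor is 306496/53 ≈ 5782.943.
Standard quotas: Alpha 9.4448, Beta 6.3596, Gamma 1.9455, Delta 1.8055, Epsilon 14.9600, Zeta 1.7704, Eta 16.7142.
Lower quotas: Alpha 9, Beta 6, Gamma 1, Delta 1, Epsilon 14, Zeta 1, Eta 16 (sum 48, leaving 5 seats).
Remainders in descending order: Epsilon 0.9600, Gamma 0.9455, Delta 0.8055, Zeta 0.7704, Eta 0.7142, Alpha 0.4448, Beta 0.3596.
The surplus seats go to Epsilon, Gamma, Delta, Zeta, Eta.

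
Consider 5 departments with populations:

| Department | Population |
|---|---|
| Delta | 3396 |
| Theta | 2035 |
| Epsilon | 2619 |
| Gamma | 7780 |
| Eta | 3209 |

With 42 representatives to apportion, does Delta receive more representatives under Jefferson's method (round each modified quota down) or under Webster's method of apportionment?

Webster

Jefferson: Delta 7, Theta 4, Epsilon 6, Gamma 18, Eta 7.
Webster: Delta 8, Theta 4, Epsilon 6, Gamma 17, Eta 7.
Delta gets 7 under Jefferson and 8 under Webster.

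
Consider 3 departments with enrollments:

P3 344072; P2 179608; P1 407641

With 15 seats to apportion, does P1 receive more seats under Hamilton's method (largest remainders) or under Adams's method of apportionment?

Hamilton

Hamilton: P3 5, P2 3, P1 7.
Adams: P3 6, P2 3, P1 6.
P1 gets 7 under Hamilton and 6 under Adams.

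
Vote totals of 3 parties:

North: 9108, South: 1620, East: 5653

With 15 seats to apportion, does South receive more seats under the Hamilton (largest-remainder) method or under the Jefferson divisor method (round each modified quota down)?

Hamilton: North 8, South 2, East 5.
Jefferson: North 9, South 1, East 5.
South gets 2 under Hamilton and 1 under Jefferson.

Hamilton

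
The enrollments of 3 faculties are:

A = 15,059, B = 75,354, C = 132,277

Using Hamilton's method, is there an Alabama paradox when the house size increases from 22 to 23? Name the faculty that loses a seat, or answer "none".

A

At 22 seats: A 2, B 7, C 13.
At 23 seats: A 1, B 8, C 14.
A drops from 2 to 1.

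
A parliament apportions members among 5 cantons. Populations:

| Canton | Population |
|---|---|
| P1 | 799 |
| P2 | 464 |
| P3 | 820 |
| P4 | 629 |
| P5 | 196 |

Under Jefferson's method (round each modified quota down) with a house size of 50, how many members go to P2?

8

Standard divisor 2908/50 ≈ 58.16; standard quotas: P1 13.738, P2 7.978, P3 14.099, P4 10.815, P5 3.370.
Rounding down gives 13, 7, 14, 10, 3 = 47 seats, so the divisor must be adjusted.
With modified divisor 56: modified quotas P1 14.268, P2 8.286, P3 14.643, P4 11.232, P5 3.500.
Rounding down: P1 14, P2 8, P3 14, P4 11, P5 3 (total 50).
P2 receives 8.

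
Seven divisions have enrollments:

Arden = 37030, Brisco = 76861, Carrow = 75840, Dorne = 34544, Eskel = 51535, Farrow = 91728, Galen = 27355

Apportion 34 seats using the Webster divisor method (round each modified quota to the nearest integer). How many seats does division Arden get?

Standard divisor 394893/34 ≈ 11614.5; standard quotas: Arden 3.188, Brisco 6.618, Carrow 6.530, Dorne 2.974, Eskel 4.437, Farrow 7.898, Galen 2.355.
Rounding to the nearest integer gives Arden 3, Brisco 7, Carrow 7, Dorne 3, Eskel 4, Farrow 8, Galen 2 — total 34, matching the house size, so no adjustment is needed.
Arden receives 3.

3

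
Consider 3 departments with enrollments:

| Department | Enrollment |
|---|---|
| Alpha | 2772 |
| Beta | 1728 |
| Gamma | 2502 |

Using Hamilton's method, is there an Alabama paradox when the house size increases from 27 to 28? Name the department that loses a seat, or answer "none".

none

At 27 seats: Alpha 11, Beta 7, Gamma 9.
At 28 seats: Alpha 11, Beta 7, Gamma 10.
No department's allocation decreased.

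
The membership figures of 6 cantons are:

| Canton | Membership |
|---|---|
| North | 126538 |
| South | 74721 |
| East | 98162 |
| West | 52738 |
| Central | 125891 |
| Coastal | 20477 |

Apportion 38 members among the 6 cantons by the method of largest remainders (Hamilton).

Standard divisor: 498527 ÷ 38 ≈ 13119.132.
Standard quotas: North 9.6453, South 5.6956, East 7.4824, West 4.0199, Central 9.5960, Coastal 1.5609.
Lower quotas: North 9, South 5, East 7, West 4, Central 9, Coastal 1 (sum 35, leaving 3 seats).
Remainders in descending order: South 0.6956, North 0.6453, Central 0.5960, Coastal 0.5609, East 0.4824, West 0.0199.
Largest remainders: South, North, Central receive the extra seats.

North=10, South=6, East=7, West=4, Central=10, Coastal=1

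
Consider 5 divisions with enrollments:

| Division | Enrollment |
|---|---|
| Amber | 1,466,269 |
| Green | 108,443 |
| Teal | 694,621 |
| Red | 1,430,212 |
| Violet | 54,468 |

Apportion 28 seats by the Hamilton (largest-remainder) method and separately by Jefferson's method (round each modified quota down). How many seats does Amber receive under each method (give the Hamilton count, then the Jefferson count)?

11 and 12

Hamilton: Amber 11, Green 1, Teal 5, Red 11, Violet 0.
Jefferson: Amber 12, Green 0, Teal 5, Red 11, Violet 0.
Amber gets 11 under Hamilton and 12 under Jefferson.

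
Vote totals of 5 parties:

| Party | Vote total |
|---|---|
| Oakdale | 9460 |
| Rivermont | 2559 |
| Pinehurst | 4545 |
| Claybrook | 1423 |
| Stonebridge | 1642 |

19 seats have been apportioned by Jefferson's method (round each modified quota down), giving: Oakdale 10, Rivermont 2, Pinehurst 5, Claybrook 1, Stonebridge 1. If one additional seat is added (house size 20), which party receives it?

Oakdale

Priority for the next seat is population ÷ (current seats + 1).
Priorities: Oakdale 860.000, Rivermont 853.000, Pinehurst 757.500, Claybrook 711.500, Stonebridge 821.000.
Highest priority: Oakdale.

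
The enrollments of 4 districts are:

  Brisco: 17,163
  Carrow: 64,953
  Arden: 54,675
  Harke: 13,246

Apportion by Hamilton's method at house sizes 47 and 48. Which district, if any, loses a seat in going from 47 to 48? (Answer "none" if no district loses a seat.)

At 47 seats: Brisco 6, Carrow 20, Arden 17, Harke 4.
At 48 seats: Brisco 5, Carrow 21, Arden 18, Harke 4.
Brisco drops from 6 to 5.

Brisco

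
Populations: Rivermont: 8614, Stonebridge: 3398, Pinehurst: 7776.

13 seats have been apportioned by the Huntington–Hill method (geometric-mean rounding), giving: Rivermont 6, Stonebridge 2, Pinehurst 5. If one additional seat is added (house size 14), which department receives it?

Pinehurst

Priority for the next seat is population ÷ (√(s·(s+1))).
Priorities: Rivermont 1329.169, Stonebridge 1387.228, Pinehurst 1419.697.
Highest priority: Pinehurst.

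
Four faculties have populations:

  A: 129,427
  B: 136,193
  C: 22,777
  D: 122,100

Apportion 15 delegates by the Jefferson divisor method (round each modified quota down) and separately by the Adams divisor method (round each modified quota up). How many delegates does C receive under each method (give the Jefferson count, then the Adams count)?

Jefferson: A 5, B 5, C 0, D 5.
Adams: A 5, B 5, C 1, D 4.
C gets 0 under Jefferson and 1 under Adams.

0 and 1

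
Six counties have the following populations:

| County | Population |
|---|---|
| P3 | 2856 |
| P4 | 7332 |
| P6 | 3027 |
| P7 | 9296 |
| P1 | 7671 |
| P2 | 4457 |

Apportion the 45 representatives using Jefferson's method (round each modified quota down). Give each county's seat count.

P3 3, P4 10, P6 4, P7 12, P1 10, P2 6

Standard divisor 34639/45 ≈ 769.756; standard quotas: P3 3.710, P4 9.525, P6 3.932, P7 12.077, P1 9.966, P2 5.790.
Rounding down gives 3, 9, 3, 12, 9, 5 = 41 seats, so the divisor must be adjusted.
With modified divisor 720: modified quotas P3 3.967, P4 10.183, P6 4.204, P7 12.911, P1 10.654, P2 6.190.
Rounding down: P3 3, P4 10, P6 4, P7 12, P1 10, P2 6 (total 45).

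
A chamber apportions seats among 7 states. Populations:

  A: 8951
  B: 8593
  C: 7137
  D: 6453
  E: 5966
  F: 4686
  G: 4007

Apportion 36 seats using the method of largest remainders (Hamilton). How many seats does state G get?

3

The standard divisor is 45793/36 ≈ 1272.028.
Standard quotas: A 7.0368, B 6.7554, C 5.6107, D 5.0730, E 4.6901, F 3.6839, G 3.1501.
Lower quotas: A 7, B 6, C 5, D 5, E 4, F 3, G 3 (sum 33, leaving 3 seats).
Remainders in descending order: B 0.7554, E 0.6901, F 0.6839, C 0.6107, G 0.1501, D 0.0730, A 0.0368.
The surplus seats go to B, E, F.
G receives 3.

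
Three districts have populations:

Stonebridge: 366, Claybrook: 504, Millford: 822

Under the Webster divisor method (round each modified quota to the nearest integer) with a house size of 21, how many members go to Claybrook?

6

Standard divisor 1692/21 ≈ 80.571; standard quotas: Stonebridge 4.543, Claybrook 6.255, Millford 10.202.
Rounding to the nearest integer gives Stonebridge 5, Claybrook 6, Millford 10 — total 21, matching the house size, so no adjustment is needed.
Claybrook receives 6.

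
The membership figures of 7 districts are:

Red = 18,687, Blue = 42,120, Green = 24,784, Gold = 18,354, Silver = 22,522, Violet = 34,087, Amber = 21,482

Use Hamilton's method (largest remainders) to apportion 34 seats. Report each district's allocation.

The standard divisor is 182036/34 = 5354.
Standard quotas: Red 3.4903, Blue 7.8670, Green 4.6291, Gold 3.4281, Silver 4.2066, Violet 6.3666, Amber 4.0123.
Lower quotas: Red 3, Blue 7, Green 4, Gold 3, Silver 4, Violet 6, Amber 4 (sum 31, leaving 3 seats).
Remainders in descending order: Blue 0.8670, Green 0.6291, Red 0.4903, Gold 0.4281, Violet 0.3666, Silver 0.2066, Amber 0.0123.
The surplus seats go to Blue, Green, Red.

Red=4; Blue=8; Green=5; Gold=3; Silver=4; Violet=6; Amber=4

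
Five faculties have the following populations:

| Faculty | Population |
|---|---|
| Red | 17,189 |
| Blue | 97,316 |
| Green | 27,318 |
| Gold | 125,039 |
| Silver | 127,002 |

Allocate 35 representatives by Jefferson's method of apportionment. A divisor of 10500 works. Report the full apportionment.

With modified divisor 10500: modified quotas Red 1.637, Blue 9.268, Green 2.602, Gold 11.908, Silver 12.095.
Rounding down: Red 1, Blue 9, Green 2, Gold 11, Silver 12 (total 35).

Red: 1, Blue: 9, Green: 2, Gold: 11, Silver: 12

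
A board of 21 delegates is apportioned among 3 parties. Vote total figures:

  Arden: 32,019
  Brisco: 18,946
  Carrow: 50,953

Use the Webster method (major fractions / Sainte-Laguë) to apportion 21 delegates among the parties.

Standard divisor 101918/21 ≈ 4853.238; standard quotas: Arden 6.597, Brisco 3.904, Carrow 10.499.
Rounding to the nearest integer gives Arden 7, Brisco 4, Carrow 10 — total 21, matching the house size, so no adjustment is needed.

Arden=7, Brisco=4, Carrow=10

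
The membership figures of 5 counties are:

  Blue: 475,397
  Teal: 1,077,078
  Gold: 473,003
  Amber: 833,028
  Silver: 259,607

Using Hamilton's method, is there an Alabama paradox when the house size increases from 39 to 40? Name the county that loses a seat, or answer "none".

At 39 seats: Blue 6, Teal 14, Gold 6, Amber 10, Silver 3.
At 40 seats: Blue 6, Teal 14, Gold 6, Amber 11, Silver 3.
No county's allocation decreased.

none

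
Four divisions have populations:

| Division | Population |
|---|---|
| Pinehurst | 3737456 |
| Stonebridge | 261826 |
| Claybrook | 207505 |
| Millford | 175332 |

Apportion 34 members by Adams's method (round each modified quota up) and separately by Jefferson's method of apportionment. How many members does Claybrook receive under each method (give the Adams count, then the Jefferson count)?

2 and 1

Adams: Pinehurst 28, Stonebridge 2, Claybrook 2, Millford 2.
Jefferson: Pinehurst 30, Stonebridge 2, Claybrook 1, Millford 1.
Claybrook gets 2 under Adams and 1 under Jefferson.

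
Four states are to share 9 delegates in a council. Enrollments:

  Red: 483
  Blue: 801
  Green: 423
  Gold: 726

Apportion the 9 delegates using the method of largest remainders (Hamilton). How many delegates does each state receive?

The standard divisor is 2433/9 ≈ 270.333.
Standard quotas: Red 1.787, Blue 2.963, Green 1.565, Gold 2.686.
Lower quotas: Red 1, Blue 2, Green 1, Gold 2 (sum 6, leaving 3 seats).
Remainders in descending order: Blue 0.963, Red 0.787, Gold 0.686, Green 0.565.
Largest remainders: Blue, Red, Gold receive the extra seats.

Red=2; Blue=3; Green=1; Gold=3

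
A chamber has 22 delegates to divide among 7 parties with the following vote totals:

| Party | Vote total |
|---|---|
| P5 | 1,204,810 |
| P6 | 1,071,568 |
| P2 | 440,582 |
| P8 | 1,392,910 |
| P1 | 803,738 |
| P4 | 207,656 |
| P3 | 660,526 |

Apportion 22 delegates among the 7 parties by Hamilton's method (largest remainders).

P5=5; P6=4; P2=2; P8=5; P1=3; P4=1; P3=2

The standard divisor is 5781790/22 ≈ 262808.636.
Standard quotas: P5 4.5844, P6 4.0774, P2 1.6764, P8 5.3001, P1 3.0583, P4 0.7901, P3 2.5133.
Lower quotas: P5 4, P6 4, P2 1, P8 5, P1 3, P4 0, P3 2 (sum 19, leaving 3 seats).
Remainders in descending order: P4 0.7901, P2 0.6764, P5 0.5844, P3 0.5133, P8 0.3001, P6 0.0774, P1 0.0583.
The surplus seats go to P4, P2, P5.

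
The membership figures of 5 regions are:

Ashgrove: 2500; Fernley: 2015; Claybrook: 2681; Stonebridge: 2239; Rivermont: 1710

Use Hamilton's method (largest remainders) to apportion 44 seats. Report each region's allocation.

Total 11145; standard divisor 11145/44 ≈ 253.295.
Standard quotas: Ashgrove 9.870, Fernley 7.955, Claybrook 10.584, Stonebridge 8.839, Rivermont 6.751.
Lower quotas: Ashgrove 9, Fernley 7, Claybrook 10, Stonebridge 8, Rivermont 6 (sum 40, leaving 4 seats).
Remainders in descending order: Fernley 0.955, Ashgrove 0.870, Stonebridge 0.839, Rivermont 0.751, Claybrook 0.584.
Largest remainders: Fernley, Ashgrove, Stonebridge, Rivermont receive the extra seats.

Ashgrove=10, Fernley=8, Claybrook=10, Stonebridge=9, Rivermont=7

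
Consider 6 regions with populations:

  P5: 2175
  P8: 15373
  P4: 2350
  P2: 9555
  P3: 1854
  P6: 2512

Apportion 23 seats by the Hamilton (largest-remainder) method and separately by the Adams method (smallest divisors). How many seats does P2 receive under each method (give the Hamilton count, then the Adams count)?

7 and 6

Hamilton: P5 1, P8 10, P4 2, P2 7, P3 1, P6 2.
Adams: P5 2, P8 9, P4 2, P2 6, P3 2, P6 2.
P2 gets 7 under Hamilton and 6 under Adams.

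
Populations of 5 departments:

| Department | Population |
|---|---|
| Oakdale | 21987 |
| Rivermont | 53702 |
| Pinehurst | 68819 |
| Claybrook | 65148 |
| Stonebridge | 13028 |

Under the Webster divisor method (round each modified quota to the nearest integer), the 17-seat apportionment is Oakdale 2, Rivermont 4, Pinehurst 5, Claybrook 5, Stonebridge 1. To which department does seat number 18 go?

Pinehurst

Priority for the next seat is population ÷ (current seats + 0.5).
Priorities: Oakdale 8794.800, Rivermont 11933.778, Pinehurst 12512.545, Claybrook 11845.091, Stonebridge 8685.333.
Highest priority: Pinehurst.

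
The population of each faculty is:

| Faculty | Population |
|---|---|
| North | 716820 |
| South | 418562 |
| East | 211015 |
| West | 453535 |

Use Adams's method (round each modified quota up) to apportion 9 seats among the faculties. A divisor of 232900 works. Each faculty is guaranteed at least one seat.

With modified divisor 232900: modified quotas North 3.078, South 1.797, East 0.906, West 1.947.
Rounding up: North 4, South 2, East 1, West 2 (total 9).

North 4, South 2, East 1, West 2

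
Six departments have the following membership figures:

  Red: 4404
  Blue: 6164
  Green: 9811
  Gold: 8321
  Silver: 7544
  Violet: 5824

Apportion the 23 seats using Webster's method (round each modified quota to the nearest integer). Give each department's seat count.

Standard divisor 42068/23 ≈ 1829.043; standard quotas: Red 2.408, Blue 3.370, Green 5.364, Gold 4.549, Silver 4.125, Violet 3.184.
Rounding to the nearest integer gives 2, 3, 5, 5, 4, 3 = 22 seats, so the divisor must be adjusted.
With modified divisor 1777.15: modified quotas Red 2.478, Blue 3.468, Green 5.521, Gold 4.682, Silver 4.245, Violet 3.277.
Rounding to the nearest integer: Red 2, Blue 3, Green 6, Gold 5, Silver 4, Violet 3 (total 23).

Red 2, Blue 3, Green 6, Gold 5, Silver 4, Violet 3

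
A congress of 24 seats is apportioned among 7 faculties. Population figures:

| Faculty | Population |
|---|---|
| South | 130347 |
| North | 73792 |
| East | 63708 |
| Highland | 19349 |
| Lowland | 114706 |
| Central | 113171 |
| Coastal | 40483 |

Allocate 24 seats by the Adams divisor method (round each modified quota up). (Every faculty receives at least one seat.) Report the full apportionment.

South 5, North 3, East 3, Highland 1, Lowland 5, Central 5, Coastal 2

Standard divisor 555556/24 ≈ 23148.167; standard quotas: South 5.631, North 3.188, East 2.752, Highland 0.836, Lowland 4.955, Central 4.889, Coastal 1.749.
Rounding up gives 6, 4, 3, 1, 5, 5, 2 = 26 seats, so the divisor must be adjusted.
With modified divisor 27200: modified quotas South 4.792, North 2.713, East 2.342, Highland 0.711, Lowland 4.217, Central 4.161, Coastal 1.488.
Rounding up: South 5, North 3, East 3, Highland 1, Lowland 5, Central 5, Coastal 2 (total 24).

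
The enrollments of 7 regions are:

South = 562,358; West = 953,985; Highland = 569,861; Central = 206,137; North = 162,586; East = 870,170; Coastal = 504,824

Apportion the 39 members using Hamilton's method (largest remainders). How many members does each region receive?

Standard divisor: 3829921 ÷ 39 ≈ 98203.103.
Standard quotas: South 5.7265, West 9.7144, Highland 5.8029, Central 2.0991, North 1.6556, East 8.8609, Coastal 5.1406.
Lower quotas: South 5, West 9, Highland 5, Central 2, North 1, East 8, Coastal 5 (sum 35, leaving 4 seats).
Remainders in descending order: East 0.8609, Highland 0.8029, South 0.7265, West 0.7144, North 0.6556, Coastal 0.1406, Central 0.0991.
The surplus seats go to East, Highland, South, West.

South 6; West 10; Highland 6; Central 2; North 1; East 9; Coastal 5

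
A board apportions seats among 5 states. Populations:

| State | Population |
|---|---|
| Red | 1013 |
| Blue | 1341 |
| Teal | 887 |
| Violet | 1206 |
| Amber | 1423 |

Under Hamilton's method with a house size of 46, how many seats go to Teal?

7

Standard divisor: 5870 ÷ 46 ≈ 127.609.
Standard quotas: Red 7.938, Blue 10.509, Teal 6.951, Violet 9.451, Amber 11.151.
Lower quotas: Red 7, Blue 10, Teal 6, Violet 9, Amber 11 (sum 43, leaving 3 seats).
Remainders in descending order: Teal 0.951, Red 0.938, Blue 0.509, Violet 0.451, Amber 0.151.
The surplus seats go to Teal, Red, Blue.
Teal receives 7.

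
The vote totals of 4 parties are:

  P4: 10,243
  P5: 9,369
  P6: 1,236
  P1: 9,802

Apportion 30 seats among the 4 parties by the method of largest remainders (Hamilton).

The standard divisor is 30650/30 ≈ 1021.667.
Standard quotas: P4 10.0258, P5 9.1703, P6 1.2098, P1 9.5941.
Lower quotas: P4 10, P5 9, P6 1, P1 9 (sum 29, leaving 1 seat).
Remainders in descending order: P1 0.5941, P6 0.2098, P5 0.1703, P4 0.0258.
The surplus seat goes to P1.

P4: 10, P5: 9, P6: 1, P1: 10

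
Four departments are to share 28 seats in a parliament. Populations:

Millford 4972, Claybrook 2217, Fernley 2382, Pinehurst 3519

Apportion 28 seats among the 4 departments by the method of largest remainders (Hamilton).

The standard divisor is 13090/28 ≈ 467.5.
Standard quotas: Millford 10.635, Claybrook 4.742, Fernley 5.095, Pinehurst 7.527.
Lower quotas: Millford 10, Claybrook 4, Fernley 5, Pinehurst 7 (sum 26, leaving 2 seats).
Remainders in descending order: Claybrook 0.742, Millford 0.635, Pinehurst 0.527, Fernley 0.095.
The surplus seats go to Claybrook, Millford.

Millford 11, Claybrook 5, Fernley 5, Pinehurst 7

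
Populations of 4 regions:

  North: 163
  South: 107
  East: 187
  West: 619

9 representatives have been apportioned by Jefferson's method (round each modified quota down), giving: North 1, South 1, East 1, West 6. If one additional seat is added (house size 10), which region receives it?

Priority for the next seat is population ÷ (current seats + 1).
Priorities: North 81.500, South 53.500, East 93.500, West 88.429.
Highest priority: East.

East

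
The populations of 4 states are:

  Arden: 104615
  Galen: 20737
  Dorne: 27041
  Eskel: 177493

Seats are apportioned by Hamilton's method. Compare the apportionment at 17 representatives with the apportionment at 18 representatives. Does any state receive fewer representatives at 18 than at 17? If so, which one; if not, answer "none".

At 17 seats: Arden 5, Galen 1, Dorne 2, Eskel 9.
At 18 seats: Arden 6, Galen 1, Dorne 1, Eskel 10.
Dorne drops from 2 to 1.

Dorne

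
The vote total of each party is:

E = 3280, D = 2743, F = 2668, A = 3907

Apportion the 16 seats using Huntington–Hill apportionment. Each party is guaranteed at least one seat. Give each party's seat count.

With divisor 781: modified quotas E 4.200, D 3.512, F 3.416, A 5.003.
Geometric-mean thresholds: E √(4·5)=4.472, D √(3·4)=3.464, F √(3·4)=3.464, A √(5·6)=5.477.
Each quota rounded against its threshold gives E 4, D 4, F 3, A 5 (total 16).

E: 4, D: 4, F: 3, A: 5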